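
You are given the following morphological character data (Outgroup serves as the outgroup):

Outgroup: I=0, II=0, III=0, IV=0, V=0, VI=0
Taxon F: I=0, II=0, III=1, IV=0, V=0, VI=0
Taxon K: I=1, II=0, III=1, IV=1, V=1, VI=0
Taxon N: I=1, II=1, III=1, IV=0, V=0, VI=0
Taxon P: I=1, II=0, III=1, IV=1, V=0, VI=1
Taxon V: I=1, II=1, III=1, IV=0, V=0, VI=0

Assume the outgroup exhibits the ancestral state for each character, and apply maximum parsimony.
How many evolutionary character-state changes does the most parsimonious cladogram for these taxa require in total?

The outgroup has state '0' for every character, so '1' is the derived state throughout.
I: derived state '1' in Taxon K, Taxon N, Taxon P, and Taxon V only — synapomorphy for {Taxon K, Taxon N, Taxon P, Taxon V}.
II: derived state '1' in Taxon N and Taxon V only — synapomorphy for {Taxon N, Taxon V}.
III (derived state '1') is shared by all ingroup taxa — unites the whole ingroup.
Only Taxon K and Taxon P show the derived state '1' for IV, supporting them as a clade.
V (derived state '1') is unique to Taxon K (autapomorphy; uninformative for grouping).
VI: derived state '1' in Taxon P only — an autapomorphy, so it tells us nothing about relationships among taxa.
Most parsimonious ingroup topology: (Taxon F,((Taxon K,Taxon P),(Taxon N,Taxon V))).
Changes per character on this tree: I: 1; II: 1; III: 1; IV: 1; V: 1; VI: 1.
Total = 6.

6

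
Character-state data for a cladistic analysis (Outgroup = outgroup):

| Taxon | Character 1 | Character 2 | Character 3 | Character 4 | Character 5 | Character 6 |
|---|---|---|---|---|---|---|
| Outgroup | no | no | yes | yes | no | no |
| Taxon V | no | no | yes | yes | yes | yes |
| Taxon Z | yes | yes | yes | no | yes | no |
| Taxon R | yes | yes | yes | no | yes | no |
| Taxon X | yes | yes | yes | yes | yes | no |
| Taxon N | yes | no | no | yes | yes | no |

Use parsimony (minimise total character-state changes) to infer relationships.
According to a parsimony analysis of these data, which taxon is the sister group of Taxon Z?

Character polarity is set by the outgroup: the derived state is whichever differs from the outgroup's state, so for Character 3, Character 4 the derived state is 'no', and for the remaining characters it is 'yes'.
Only Taxon N, Taxon R, Taxon X, and Taxon Z show the derived state 'yes' for Character 1, supporting them as a clade.
Only Taxon R, Taxon X, and Taxon Z show the derived state 'yes' for Character 2, supporting them as a clade.
Character 3 (derived state 'no') is unique to Taxon N (autapomorphy; uninformative for grouping).
Only Taxon R and Taxon Z show the derived state 'no' for Character 4, supporting them as a clade.
Character 5 (derived state 'yes') is shared by all ingroup taxa — unites the whole ingroup.
Character 6: derived state 'yes' in Taxon V only — an autapomorphy, so it tells us nothing about relationships among taxa.
Most parsimonious ingroup topology: (Taxon V,(((Taxon Z,Taxon R),Taxon X),Taxon N)).
Taxon Z and Taxon R form a cherry on this tree, so they are sister taxa.

Taxon R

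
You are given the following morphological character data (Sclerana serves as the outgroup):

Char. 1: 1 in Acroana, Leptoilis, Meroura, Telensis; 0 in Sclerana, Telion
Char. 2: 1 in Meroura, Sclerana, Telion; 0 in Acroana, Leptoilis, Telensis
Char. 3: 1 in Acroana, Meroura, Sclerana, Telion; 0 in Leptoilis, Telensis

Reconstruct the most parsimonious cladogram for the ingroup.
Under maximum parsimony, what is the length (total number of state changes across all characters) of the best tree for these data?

Character polarity is set by the outgroup: the derived state is whichever differs from the outgroup's state, so for Char. 2, Char. 3 the derived state is '0', and for the remaining characters it is '1'.
Char. 1 (derived state '1') is shared by Acroana, Leptoilis, Meroura, and Telensis — a synapomorphy uniting that clade.
Char. 2: derived state '0' in Acroana, Leptoilis, and Telensis only — synapomorphy for {Acroana, Leptoilis, Telensis}.
Char. 3: derived state '0' in Leptoilis and Telensis only — synapomorphy for {Leptoilis, Telensis}.
Most parsimonious ingroup topology: (((Acroana,(Leptoilis,Telensis)),Meroura),Telion).
Changes per character on this tree: Char. 1: 1; Char. 2: 1; Char. 3: 1.
Total = 3.

3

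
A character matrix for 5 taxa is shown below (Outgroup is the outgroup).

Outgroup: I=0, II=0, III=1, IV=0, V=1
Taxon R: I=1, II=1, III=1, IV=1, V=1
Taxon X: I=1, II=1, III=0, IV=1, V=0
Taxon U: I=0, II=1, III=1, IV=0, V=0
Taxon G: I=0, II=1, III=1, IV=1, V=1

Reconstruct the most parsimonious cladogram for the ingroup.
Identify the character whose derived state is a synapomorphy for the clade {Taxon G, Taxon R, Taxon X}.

IV

Character polarity is set by the outgroup: the derived state is whichever differs from the outgroup's state, so for III, V the derived state is '0', and for the remaining characters it is '1'.
Only Taxon R and Taxon X show the derived state '1' for I, supporting them as a clade.
All ingroup taxa share the derived state '1' for II; it defines the ingroup but does not resolve relationships within it.
III: derived state '0' in Taxon X only — an autapomorphy, so it tells us nothing about relationships among taxa.
IV (derived state '1') is shared by Taxon G, Taxon R, and Taxon X — a synapomorphy uniting that clade.
V (state '0') occurs in Taxon U and Taxon X but conflicts with the nesting implied by the other characters — most parsimoniously interpreted as homoplasy.
Most parsimonious ingroup topology: (((Taxon R,Taxon X),Taxon G),Taxon U).
The clade {Taxon G, Taxon R, Taxon X} is supported by IV: its derived state '1' occurs in exactly those taxa and in no other taxon (including the outgroup).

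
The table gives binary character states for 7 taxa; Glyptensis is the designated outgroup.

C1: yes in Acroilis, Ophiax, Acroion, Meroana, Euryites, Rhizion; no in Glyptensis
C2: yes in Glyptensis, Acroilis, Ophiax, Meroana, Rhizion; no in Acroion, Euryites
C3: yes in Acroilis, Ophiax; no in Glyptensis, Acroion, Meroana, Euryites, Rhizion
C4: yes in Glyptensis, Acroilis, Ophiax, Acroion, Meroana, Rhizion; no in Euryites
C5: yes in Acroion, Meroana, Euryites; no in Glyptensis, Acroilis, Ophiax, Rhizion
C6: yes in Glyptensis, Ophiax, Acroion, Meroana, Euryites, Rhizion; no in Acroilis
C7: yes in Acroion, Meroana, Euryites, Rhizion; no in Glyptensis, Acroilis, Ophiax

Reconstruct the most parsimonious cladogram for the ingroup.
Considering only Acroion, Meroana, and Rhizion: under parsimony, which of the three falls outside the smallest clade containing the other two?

Rhizion

Character polarity is set by the outgroup: the derived state is whichever differs from the outgroup's state, so for C2, C4, C6 the derived state is 'no', and for the remaining characters it is 'yes'.
All ingroup taxa share the derived state 'yes' for C1; it defines the ingroup but does not resolve relationships within it.
Only Acroion and Euryites show the derived state 'no' for C2, supporting them as a clade.
Only Acroilis and Ophiax show the derived state 'yes' for C3, supporting them as a clade.
C4: derived state 'no' in Euryites only — an autapomorphy, so it tells us nothing about relationships among taxa.
C5: derived state 'yes' in Acroion, Euryites, and Meroana only — synapomorphy for {Acroion, Euryites, Meroana}.
C6: derived state 'no' in Acroilis only — an autapomorphy, so it tells us nothing about relationships among taxa.
C7: derived state 'yes' in Acroion, Euryites, Meroana, and Rhizion only — synapomorphy for {Acroion, Euryites, Meroana, Rhizion}.
Most parsimonious ingroup topology: ((Acroilis,Ophiax),(((Acroion,Euryites),Meroana),Rhizion)).
Acroion and Meroana share a more recent common ancestor with each other than either does with Rhizion, so Rhizion is the least closely related of the three.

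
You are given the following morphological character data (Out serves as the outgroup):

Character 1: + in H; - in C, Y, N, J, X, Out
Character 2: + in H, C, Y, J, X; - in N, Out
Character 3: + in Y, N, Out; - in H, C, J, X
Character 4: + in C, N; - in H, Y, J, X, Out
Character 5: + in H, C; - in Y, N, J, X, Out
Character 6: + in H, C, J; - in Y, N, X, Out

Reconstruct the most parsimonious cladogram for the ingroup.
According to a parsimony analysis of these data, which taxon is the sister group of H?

C

Character polarity is set by the outgroup: the derived state is whichever differs from the outgroup's state, so for Character 3 the derived state is '-', and for the remaining characters it is '+'.
Character 1 (derived state '+') is unique to H (autapomorphy; uninformative for grouping).
Character 2 (derived state '+') is shared by C, H, J, X, and Y — a synapomorphy uniting that clade.
Only C, H, J, and X show the derived state '-' for Character 3, supporting them as a clade.
Character 4 (state '+') occurs in C and N but conflicts with the nesting implied by the other characters — most parsimoniously interpreted as homoplasy.
Character 5: derived state '+' in C and H only — synapomorphy for {C, H}.
Character 6: derived state '+' in C, H, and J only — synapomorphy for {C, H, J}.
Most parsimonious ingroup topology: (((((C,H),J),X),Y),N).
H and C form a cherry on this tree, so they are sister taxa.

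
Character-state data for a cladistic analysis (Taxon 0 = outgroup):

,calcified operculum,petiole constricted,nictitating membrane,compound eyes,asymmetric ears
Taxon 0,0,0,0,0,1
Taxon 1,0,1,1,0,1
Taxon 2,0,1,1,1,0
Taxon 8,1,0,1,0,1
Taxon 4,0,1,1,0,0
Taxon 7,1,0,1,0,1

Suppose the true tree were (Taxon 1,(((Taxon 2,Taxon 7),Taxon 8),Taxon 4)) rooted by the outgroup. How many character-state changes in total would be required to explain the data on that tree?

9

Map each character onto (Taxon 1,(((Taxon 2,Taxon 7),Taxon 8),Taxon 4)) (rooted by Taxon 0) and count the minimum state changes it requires (Fitch parsimony):
calcified operculum: 2; petiole constricted: 3; nictitating membrane: 1; compound eyes: 1; asymmetric ears: 2.
Total tree length = 9.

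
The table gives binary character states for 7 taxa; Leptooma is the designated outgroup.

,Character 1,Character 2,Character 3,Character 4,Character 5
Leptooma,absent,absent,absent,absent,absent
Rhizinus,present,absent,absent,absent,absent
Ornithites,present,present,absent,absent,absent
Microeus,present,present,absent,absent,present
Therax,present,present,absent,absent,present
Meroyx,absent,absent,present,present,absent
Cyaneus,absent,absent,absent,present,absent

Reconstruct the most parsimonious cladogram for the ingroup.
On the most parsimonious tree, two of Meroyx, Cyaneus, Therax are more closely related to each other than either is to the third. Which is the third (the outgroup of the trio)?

The outgroup has state 'absent' for every character, so 'present' is the derived state throughout.
Character 1 (derived state 'present') is shared by Microeus, Ornithites, Rhizinus, and Therax — a synapomorphy uniting that clade.
Only Microeus, Ornithites, and Therax show the derived state 'present' for Character 2, supporting them as a clade.
Character 3: derived state 'present' in Meroyx only — an autapomorphy, so it tells us nothing about relationships among taxa.
Character 4 (derived state 'present') is shared by Cyaneus and Meroyx — a synapomorphy uniting that clade.
Character 5 (derived state 'present') is shared by Microeus and Therax — a synapomorphy uniting that clade.
Most parsimonious ingroup topology: ((Rhizinus,(Ornithites,(Microeus,Therax))),(Meroyx,Cyaneus)).
Cyaneus and Meroyx share a more recent common ancestor with each other than either does with Therax, so Therax is the least closely related of the three.

Therax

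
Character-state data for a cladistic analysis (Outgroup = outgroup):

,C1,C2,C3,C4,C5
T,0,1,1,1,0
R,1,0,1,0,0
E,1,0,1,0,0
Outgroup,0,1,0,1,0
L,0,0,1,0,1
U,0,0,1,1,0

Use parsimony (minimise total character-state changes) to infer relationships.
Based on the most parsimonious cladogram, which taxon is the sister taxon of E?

R

Character polarity is set by the outgroup: the derived state is whichever differs from the outgroup's state, so for C2, C4 the derived state is '0', and for the remaining characters it is '1'.
Only E and R show the derived state '1' for C1, supporting them as a clade.
C2: derived state '0' in E, L, R, and U only — synapomorphy for {E, L, R, U}.
C3 (derived state '1') is shared by all ingroup taxa — unites the whole ingroup.
Only E, L, and R show the derived state '0' for C4, supporting them as a clade.
C5: derived state '1' in L only — an autapomorphy, so it tells us nothing about relationships among taxa.
Most parsimonious ingroup topology: (((L,(E,R)),U),T).
E and R form a cherry on this tree, so they are sister taxa.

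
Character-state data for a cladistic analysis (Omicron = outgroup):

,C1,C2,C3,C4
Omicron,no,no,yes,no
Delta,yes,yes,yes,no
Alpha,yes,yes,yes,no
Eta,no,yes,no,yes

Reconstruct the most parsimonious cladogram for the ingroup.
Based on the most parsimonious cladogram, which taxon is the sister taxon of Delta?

Character polarity is set by the outgroup: the derived state is whichever differs from the outgroup's state, so for C3 the derived state is 'no', and for the remaining characters it is 'yes'.
C1 (derived state 'yes') is shared by Alpha and Delta — a synapomorphy uniting that clade.
All ingroup taxa share the derived state 'yes' for C2; it defines the ingroup but does not resolve relationships within it.
C3: derived state 'no' in Eta only — an autapomorphy, so it tells us nothing about relationships among taxa.
C4 (derived state 'yes') is unique to Eta (autapomorphy; uninformative for grouping).
Most parsimonious ingroup topology: ((Delta,Alpha),Eta).
Delta and Alpha form a cherry on this tree, so they are sister taxa.

Alpha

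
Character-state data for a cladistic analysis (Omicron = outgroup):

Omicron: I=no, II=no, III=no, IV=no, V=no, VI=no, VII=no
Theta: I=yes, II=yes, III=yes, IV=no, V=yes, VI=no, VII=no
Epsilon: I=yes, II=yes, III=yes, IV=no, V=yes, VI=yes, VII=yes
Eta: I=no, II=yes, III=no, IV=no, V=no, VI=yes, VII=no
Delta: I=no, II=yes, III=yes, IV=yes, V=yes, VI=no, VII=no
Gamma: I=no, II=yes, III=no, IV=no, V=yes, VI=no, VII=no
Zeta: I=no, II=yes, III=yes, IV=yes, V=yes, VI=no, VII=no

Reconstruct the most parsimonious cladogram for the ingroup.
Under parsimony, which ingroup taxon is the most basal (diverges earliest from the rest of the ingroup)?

The outgroup has state 'no' for every character, so 'yes' is the derived state throughout.
I (derived state 'yes') is shared by Epsilon and Theta — a synapomorphy uniting that clade.
All ingroup taxa share the derived state 'yes' for II; it defines the ingroup but does not resolve relationships within it.
Only Delta, Epsilon, Theta, and Zeta show the derived state 'yes' for III, supporting them as a clade.
Only Delta and Zeta show the derived state 'yes' for IV, supporting them as a clade.
V (derived state 'yes') is shared by Delta, Epsilon, Gamma, Theta, and Zeta — a synapomorphy uniting that clade.
VI groups Epsilon and Eta, which is incompatible with the clades supported by the remaining characters; treating it as convergent (homoplasy) costs fewer steps than any alternative tree.
VII (derived state 'yes') is unique to Epsilon (autapomorphy; uninformative for grouping).
Most parsimonious ingroup topology: ((((Theta,Epsilon),(Delta,Zeta)),Gamma),Eta).
Eta is sister to the clade containing all other ingroup taxa, so it is the earliest-diverging (most basal) ingroup lineage.

Eta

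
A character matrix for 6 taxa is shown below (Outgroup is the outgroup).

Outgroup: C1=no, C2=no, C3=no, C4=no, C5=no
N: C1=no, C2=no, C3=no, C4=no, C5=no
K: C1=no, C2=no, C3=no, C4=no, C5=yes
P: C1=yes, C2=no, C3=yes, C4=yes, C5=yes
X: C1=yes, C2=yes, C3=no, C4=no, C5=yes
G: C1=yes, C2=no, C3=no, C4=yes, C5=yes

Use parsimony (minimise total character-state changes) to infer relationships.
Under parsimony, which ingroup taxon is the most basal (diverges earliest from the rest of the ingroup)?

The outgroup has state 'no' for every character, so 'yes' is the derived state throughout.
C1: derived state 'yes' in G, P, and X only — synapomorphy for {G, P, X}.
C2: derived state 'yes' in X only — an autapomorphy, so it tells us nothing about relationships among taxa.
C3 (derived state 'yes') is unique to P (autapomorphy; uninformative for grouping).
Only G and P show the derived state 'yes' for C4, supporting them as a clade.
C5: derived state 'yes' in G, K, P, and X only — synapomorphy for {G, K, P, X}.
Most parsimonious ingroup topology: (N,(K,((P,G),X))).
N is sister to the clade containing all other ingroup taxa, so it is the earliest-diverging (most basal) ingroup lineage.

N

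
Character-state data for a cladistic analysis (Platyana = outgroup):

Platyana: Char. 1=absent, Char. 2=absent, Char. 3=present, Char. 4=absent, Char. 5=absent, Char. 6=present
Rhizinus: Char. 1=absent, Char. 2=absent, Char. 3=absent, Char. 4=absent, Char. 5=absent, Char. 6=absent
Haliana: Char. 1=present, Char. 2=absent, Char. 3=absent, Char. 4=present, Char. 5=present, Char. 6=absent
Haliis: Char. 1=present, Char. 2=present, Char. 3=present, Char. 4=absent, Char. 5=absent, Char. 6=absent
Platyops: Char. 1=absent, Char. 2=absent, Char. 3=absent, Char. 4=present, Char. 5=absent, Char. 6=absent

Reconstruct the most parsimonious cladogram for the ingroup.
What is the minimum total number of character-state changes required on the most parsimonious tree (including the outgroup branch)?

Character polarity is set by the outgroup: the derived state is whichever differs from the outgroup's state, so for Char. 3, Char. 6 the derived state is 'absent', and for the remaining characters it is 'present'.
Char. 1 groups Haliana and Haliis, which is incompatible with the clades supported by the remaining characters; treating it as convergent (homoplasy) costs fewer steps than any alternative tree.
Char. 2: derived state 'present' in Haliis only — an autapomorphy, so it tells us nothing about relationships among taxa.
Char. 3: derived state 'absent' in Haliana, Platyops, and Rhizinus only — synapomorphy for {Haliana, Platyops, Rhizinus}.
Only Haliana and Platyops show the derived state 'present' for Char. 4, supporting them as a clade.
Char. 5 (derived state 'present') is unique to Haliana (autapomorphy; uninformative for grouping).
All ingroup taxa share the derived state 'absent' for Char. 6; it defines the ingroup but does not resolve relationships within it.
Most parsimonious ingroup topology: ((Rhizinus,(Haliana,Platyops)),Haliis).
Changes per character on this tree: Char. 1: 2; Char. 2: 1; Char. 3: 1; Char. 4: 1; Char. 5: 1; Char. 6: 1.
Total = 7.

7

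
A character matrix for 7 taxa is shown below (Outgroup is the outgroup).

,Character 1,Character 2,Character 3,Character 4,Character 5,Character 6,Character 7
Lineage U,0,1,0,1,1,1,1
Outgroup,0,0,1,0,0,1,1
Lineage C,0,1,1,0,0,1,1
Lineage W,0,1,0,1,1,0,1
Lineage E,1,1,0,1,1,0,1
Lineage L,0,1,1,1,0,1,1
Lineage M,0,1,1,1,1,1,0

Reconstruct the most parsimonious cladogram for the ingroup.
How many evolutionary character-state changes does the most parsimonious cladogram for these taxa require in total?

Character polarity is set by the outgroup: the derived state is whichever differs from the outgroup's state, so for Character 3, Character 6, Character 7 the derived state is '0', and for the remaining characters it is '1'.
Character 1: derived state '1' in Lineage E only — an autapomorphy, so it tells us nothing about relationships among taxa.
All ingroup taxa share the derived state '1' for Character 2; it defines the ingroup but does not resolve relationships within it.
Character 3: derived state '0' in Lineage E, Lineage U, and Lineage W only — synapomorphy for {Lineage E, Lineage U, Lineage W}.
Character 4: derived state '1' in Lineage E, Lineage L, Lineage M, Lineage U, and Lineage W only — synapomorphy for {Lineage E, Lineage L, Lineage M, Lineage U, Lineage W}.
Character 5: derived state '1' in Lineage E, Lineage M, Lineage U, and Lineage W only — synapomorphy for {Lineage E, Lineage M, Lineage U, Lineage W}.
Only Lineage E and Lineage W show the derived state '0' for Character 6, supporting them as a clade.
Character 7 (derived state '0') is unique to Lineage M (autapomorphy; uninformative for grouping).
Most parsimonious ingroup topology: (((Lineage M,((Lineage E,Lineage W),Lineage U)),Lineage L),Lineage C).
Changes per character on this tree: Character 1: 1; Character 2: 1; Character 3: 1; Character 4: 1; Character 5: 1; Character 6: 1; Character 7: 1.
Total = 7.

7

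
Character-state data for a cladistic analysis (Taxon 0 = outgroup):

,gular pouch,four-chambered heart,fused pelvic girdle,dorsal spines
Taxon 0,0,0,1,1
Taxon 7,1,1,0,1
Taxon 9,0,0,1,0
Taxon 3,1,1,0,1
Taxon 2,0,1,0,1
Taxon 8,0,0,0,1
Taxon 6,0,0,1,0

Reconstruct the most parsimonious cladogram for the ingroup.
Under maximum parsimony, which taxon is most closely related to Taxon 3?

Character polarity is set by the outgroup: the derived state is whichever differs from the outgroup's state, so for fused pelvic girdle, dorsal spines the derived state is '0', and for the remaining characters it is '1'.
gular pouch (derived state '1') is shared by Taxon 3 and Taxon 7 — a synapomorphy uniting that clade.
four-chambered heart: derived state '1' in Taxon 2, Taxon 3, and Taxon 7 only — synapomorphy for {Taxon 2, Taxon 3, Taxon 7}.
fused pelvic girdle: derived state '0' in Taxon 2, Taxon 3, Taxon 7, and Taxon 8 only — synapomorphy for {Taxon 2, Taxon 3, Taxon 7, Taxon 8}.
dorsal spines (derived state '0') is shared by Taxon 6 and Taxon 9 — a synapomorphy uniting that clade.
Most parsimonious ingroup topology: ((((Taxon 7,Taxon 3),Taxon 2),Taxon 8),(Taxon 9,Taxon 6)).
Taxon 3 and Taxon 7 form a cherry on this tree, so they are sister taxa.

Taxon 7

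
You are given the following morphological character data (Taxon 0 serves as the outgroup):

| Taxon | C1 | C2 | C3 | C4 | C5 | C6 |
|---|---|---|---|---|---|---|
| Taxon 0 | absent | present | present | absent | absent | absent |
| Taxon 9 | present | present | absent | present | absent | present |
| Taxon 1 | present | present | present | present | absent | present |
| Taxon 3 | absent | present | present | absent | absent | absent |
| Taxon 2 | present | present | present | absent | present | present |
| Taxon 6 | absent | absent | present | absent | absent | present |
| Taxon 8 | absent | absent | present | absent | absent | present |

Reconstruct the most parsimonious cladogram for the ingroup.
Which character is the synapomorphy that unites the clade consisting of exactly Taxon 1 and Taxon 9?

C4

Character polarity is set by the outgroup: the derived state is whichever differs from the outgroup's state, so for C2, C3 the derived state is 'absent', and for the remaining characters it is 'present'.
Only Taxon 1, Taxon 2, and Taxon 9 show the derived state 'present' for C1, supporting them as a clade.
C2: derived state 'absent' in Taxon 6 and Taxon 8 only — synapomorphy for {Taxon 6, Taxon 8}.
C3: derived state 'absent' in Taxon 9 only — an autapomorphy, so it tells us nothing about relationships among taxa.
C4 (derived state 'present') is shared by Taxon 1 and Taxon 9 — a synapomorphy uniting that clade.
C5: derived state 'present' in Taxon 2 only — an autapomorphy, so it tells us nothing about relationships among taxa.
C6: derived state 'present' in Taxon 1, Taxon 2, Taxon 6, Taxon 8, and Taxon 9 only — synapomorphy for {Taxon 1, Taxon 2, Taxon 6, Taxon 8, Taxon 9}.
Most parsimonious ingroup topology: ((((Taxon 9,Taxon 1),Taxon 2),(Taxon 6,Taxon 8)),Taxon 3).
The clade {Taxon 1, Taxon 9} is supported by C4: its derived state 'present' occurs in exactly those taxa and in no other taxon (including the outgroup).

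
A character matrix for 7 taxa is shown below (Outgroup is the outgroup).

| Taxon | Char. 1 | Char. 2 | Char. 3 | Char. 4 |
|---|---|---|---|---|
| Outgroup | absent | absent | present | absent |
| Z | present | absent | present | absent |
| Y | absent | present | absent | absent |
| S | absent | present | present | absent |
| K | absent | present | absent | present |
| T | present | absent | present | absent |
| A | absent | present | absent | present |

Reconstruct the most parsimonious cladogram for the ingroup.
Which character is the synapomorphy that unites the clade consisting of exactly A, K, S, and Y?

Char. 2

Character polarity is set by the outgroup: the derived state is whichever differs from the outgroup's state, so for Char. 3 the derived state is 'absent', and for the remaining characters it is 'present'.
Char. 1: derived state 'present' in T and Z only — synapomorphy for {T, Z}.
Only A, K, S, and Y show the derived state 'present' for Char. 2, supporting them as a clade.
Char. 3: derived state 'absent' in A, K, and Y only — synapomorphy for {A, K, Y}.
Only A and K show the derived state 'present' for Char. 4, supporting them as a clade.
Most parsimonious ingroup topology: ((Z,T),((Y,(K,A)),S)).
The clade {A, K, S, Y} is supported by Char. 2: its derived state 'present' occurs in exactly those taxa and in no other taxon (including the outgroup).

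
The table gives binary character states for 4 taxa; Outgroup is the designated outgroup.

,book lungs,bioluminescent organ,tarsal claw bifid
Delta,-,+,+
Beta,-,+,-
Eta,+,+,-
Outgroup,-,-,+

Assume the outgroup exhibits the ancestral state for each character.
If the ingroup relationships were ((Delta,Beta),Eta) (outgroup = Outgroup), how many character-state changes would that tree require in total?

Map each character onto ((Delta,Beta),Eta) (rooted by Outgroup) and count the minimum state changes it requires (Fitch parsimony):
book lungs: 1; bioluminescent organ: 1; tarsal claw bifid: 2.
Total tree length = 4.

4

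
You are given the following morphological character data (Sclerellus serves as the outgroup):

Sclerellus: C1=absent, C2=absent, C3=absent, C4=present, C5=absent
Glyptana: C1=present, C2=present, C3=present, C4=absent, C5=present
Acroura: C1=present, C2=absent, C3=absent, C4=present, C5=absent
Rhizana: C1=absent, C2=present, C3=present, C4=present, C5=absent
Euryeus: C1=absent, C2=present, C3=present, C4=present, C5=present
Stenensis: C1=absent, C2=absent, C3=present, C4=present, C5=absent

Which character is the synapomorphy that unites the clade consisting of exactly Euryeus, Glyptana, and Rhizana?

Character polarity is set by the outgroup: the derived state is whichever differs from the outgroup's state, so for C4 the derived state is 'absent', and for the remaining characters it is 'present'.
C1 (state 'present') occurs in Acroura and Glyptana but conflicts with the nesting implied by the other characters — most parsimoniously interpreted as homoplasy.
Only Euryeus, Glyptana, and Rhizana show the derived state 'present' for C2, supporting them as a clade.
Only Euryeus, Glyptana, Rhizana, and Stenensis show the derived state 'present' for C3, supporting them as a clade.
C4: derived state 'absent' in Glyptana only — an autapomorphy, so it tells us nothing about relationships among taxa.
C5 (derived state 'present') is shared by Euryeus and Glyptana — a synapomorphy uniting that clade.
Most parsimonious ingroup topology: ((((Glyptana,Euryeus),Rhizana),Stenensis),Acroura).
The clade {Euryeus, Glyptana, Rhizana} is supported by C2: its derived state 'present' occurs in exactly those taxa and in no other taxon (including the outgroup).

C2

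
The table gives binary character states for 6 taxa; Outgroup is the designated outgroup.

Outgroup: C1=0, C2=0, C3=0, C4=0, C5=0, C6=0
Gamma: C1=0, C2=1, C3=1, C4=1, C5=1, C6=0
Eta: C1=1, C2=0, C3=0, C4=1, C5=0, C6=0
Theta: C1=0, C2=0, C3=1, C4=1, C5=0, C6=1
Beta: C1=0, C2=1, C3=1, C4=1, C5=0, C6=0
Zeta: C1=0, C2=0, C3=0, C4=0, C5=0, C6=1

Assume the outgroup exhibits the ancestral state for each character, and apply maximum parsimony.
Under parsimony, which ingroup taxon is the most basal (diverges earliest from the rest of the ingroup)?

The outgroup has state '0' for every character, so '1' is the derived state throughout.
C1: derived state '1' in Eta only — an autapomorphy, so it tells us nothing about relationships among taxa.
C2: derived state '1' in Beta and Gamma only — synapomorphy for {Beta, Gamma}.
C3: derived state '1' in Beta, Gamma, and Theta only — synapomorphy for {Beta, Gamma, Theta}.
C4: derived state '1' in Beta, Eta, Gamma, and Theta only — synapomorphy for {Beta, Eta, Gamma, Theta}.
C5: derived state '1' in Gamma only — an autapomorphy, so it tells us nothing about relationships among taxa.
C6 groups Theta and Zeta, which is incompatible with the clades supported by the remaining characters; treating it as convergent (homoplasy) costs fewer steps than any alternative tree.
Most parsimonious ingroup topology: ((((Gamma,Beta),Theta),Eta),Zeta).
Zeta is sister to the clade containing all other ingroup taxa, so it is the earliest-diverging (most basal) ingroup lineage.

Zeta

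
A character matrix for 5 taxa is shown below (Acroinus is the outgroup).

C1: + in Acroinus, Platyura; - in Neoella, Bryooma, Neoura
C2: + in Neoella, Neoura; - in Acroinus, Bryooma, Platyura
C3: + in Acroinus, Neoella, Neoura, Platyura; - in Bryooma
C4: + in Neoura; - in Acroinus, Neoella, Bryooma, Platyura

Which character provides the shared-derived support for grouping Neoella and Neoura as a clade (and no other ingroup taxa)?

Character polarity is set by the outgroup: the derived state is whichever differs from the outgroup's state, so for C1, C3 the derived state is '-', and for the remaining characters it is '+'.
Only Bryooma, Neoella, and Neoura show the derived state '-' for C1, supporting them as a clade.
C2 (derived state '+') is shared by Neoella and Neoura — a synapomorphy uniting that clade.
C3 (derived state '-') is unique to Bryooma (autapomorphy; uninformative for grouping).
C4 (derived state '+') is unique to Neoura (autapomorphy; uninformative for grouping).
Most parsimonious ingroup topology: (((Neoella,Neoura),Bryooma),Platyura).
The clade {Neoella, Neoura} is supported by C2: its derived state '+' occurs in exactly those taxa and in no other taxon (including the outgroup).

C2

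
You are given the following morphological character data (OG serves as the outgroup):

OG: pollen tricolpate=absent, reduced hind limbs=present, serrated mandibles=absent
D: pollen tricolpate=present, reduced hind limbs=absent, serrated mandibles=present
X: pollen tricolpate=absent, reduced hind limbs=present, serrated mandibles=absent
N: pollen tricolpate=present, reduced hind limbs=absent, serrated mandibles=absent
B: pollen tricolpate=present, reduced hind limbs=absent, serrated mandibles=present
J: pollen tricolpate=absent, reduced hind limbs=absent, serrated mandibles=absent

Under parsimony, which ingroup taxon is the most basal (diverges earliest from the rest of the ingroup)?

X

Character polarity is set by the outgroup: the derived state is whichever differs from the outgroup's state, so for reduced hind limbs the derived state is 'absent', and for the remaining characters it is 'present'.
pollen tricolpate (derived state 'present') is shared by B, D, and N — a synapomorphy uniting that clade.
Only B, D, J, and N show the derived state 'absent' for reduced hind limbs, supporting them as a clade.
Only B and D show the derived state 'present' for serrated mandibles, supporting them as a clade.
Most parsimonious ingroup topology: ((((D,B),N),J),X).
X is sister to the clade containing all other ingroup taxa, so it is the earliest-diverging (most basal) ingroup lineage.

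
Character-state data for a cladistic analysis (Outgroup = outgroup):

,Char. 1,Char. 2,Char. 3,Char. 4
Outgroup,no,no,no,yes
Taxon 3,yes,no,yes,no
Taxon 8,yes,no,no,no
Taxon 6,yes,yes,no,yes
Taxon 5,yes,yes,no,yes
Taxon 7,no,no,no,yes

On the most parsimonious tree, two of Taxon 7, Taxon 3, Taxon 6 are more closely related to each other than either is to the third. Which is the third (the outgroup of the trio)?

Character polarity is set by the outgroup: the derived state is whichever differs from the outgroup's state, so for Char. 4 the derived state is 'no', and for the remaining characters it is 'yes'.
Char. 1: derived state 'yes' in Taxon 3, Taxon 5, Taxon 6, and Taxon 8 only — synapomorphy for {Taxon 3, Taxon 5, Taxon 6, Taxon 8}.
Char. 2: derived state 'yes' in Taxon 5 and Taxon 6 only — synapomorphy for {Taxon 5, Taxon 6}.
Char. 3: derived state 'yes' in Taxon 3 only — an autapomorphy, so it tells us nothing about relationships among taxa.
Char. 4: derived state 'no' in Taxon 3 and Taxon 8 only — synapomorphy for {Taxon 3, Taxon 8}.
Most parsimonious ingroup topology: (((Taxon 3,Taxon 8),(Taxon 6,Taxon 5)),Taxon 7).
Taxon 3 and Taxon 6 share a more recent common ancestor with each other than either does with Taxon 7, so Taxon 7 is the least closely related of the three.

Taxon 7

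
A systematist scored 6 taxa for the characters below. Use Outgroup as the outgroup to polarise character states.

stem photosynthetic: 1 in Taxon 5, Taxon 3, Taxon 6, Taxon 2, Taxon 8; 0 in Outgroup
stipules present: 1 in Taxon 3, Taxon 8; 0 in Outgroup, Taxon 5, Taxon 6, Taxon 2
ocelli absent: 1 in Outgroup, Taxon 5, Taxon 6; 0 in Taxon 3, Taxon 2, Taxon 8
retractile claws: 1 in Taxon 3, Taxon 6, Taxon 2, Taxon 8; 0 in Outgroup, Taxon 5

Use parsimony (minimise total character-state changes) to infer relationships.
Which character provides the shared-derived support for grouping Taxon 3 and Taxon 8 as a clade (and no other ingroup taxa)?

Character polarity is set by the outgroup: the derived state is whichever differs from the outgroup's state, so for ocelli absent the derived state is '0', and for the remaining characters it is '1'.
stem photosynthetic (derived state '1') is shared by all ingroup taxa — unites the whole ingroup.
Only Taxon 3 and Taxon 8 show the derived state '1' for stipules present, supporting them as a clade.
ocelli absent: derived state '0' in Taxon 2, Taxon 3, and Taxon 8 only — synapomorphy for {Taxon 2, Taxon 3, Taxon 8}.
Only Taxon 2, Taxon 3, Taxon 6, and Taxon 8 show the derived state '1' for retractile claws, supporting them as a clade.
Most parsimonious ingroup topology: (Taxon 5,(((Taxon 3,Taxon 8),Taxon 2),Taxon 6)).
The clade {Taxon 3, Taxon 8} is supported by stipules present: its derived state '1' occurs in exactly those taxa and in no other taxon (including the outgroup).

stipules present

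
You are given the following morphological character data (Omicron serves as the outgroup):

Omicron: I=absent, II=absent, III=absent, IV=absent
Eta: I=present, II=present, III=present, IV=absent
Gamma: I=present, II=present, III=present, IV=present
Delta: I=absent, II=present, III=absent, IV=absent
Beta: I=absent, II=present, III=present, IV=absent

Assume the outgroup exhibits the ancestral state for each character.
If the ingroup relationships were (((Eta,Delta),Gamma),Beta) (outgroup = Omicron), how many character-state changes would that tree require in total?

6

Map each character onto (((Eta,Delta),Gamma),Beta) (rooted by Omicron) and count the minimum state changes it requires (Fitch parsimony):
I: 2; II: 1; III: 2; IV: 1.
Total tree length = 6.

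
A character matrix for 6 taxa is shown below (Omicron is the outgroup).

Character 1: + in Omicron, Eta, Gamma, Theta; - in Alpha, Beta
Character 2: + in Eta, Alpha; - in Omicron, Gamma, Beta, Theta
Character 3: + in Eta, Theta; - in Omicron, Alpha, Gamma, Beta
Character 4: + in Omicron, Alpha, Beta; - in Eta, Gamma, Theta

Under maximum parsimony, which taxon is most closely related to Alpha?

Beta

Character polarity is set by the outgroup: the derived state is whichever differs from the outgroup's state, so for Character 1, Character 4 the derived state is '-', and for the remaining characters it is '+'.
Character 1 (derived state '-') is shared by Alpha and Beta — a synapomorphy uniting that clade.
Character 2 (state '+') occurs in Alpha and Eta but conflicts with the nesting implied by the other characters — most parsimoniously interpreted as homoplasy.
Only Eta and Theta show the derived state '+' for Character 3, supporting them as a clade.
Character 4 (derived state '-') is shared by Eta, Gamma, and Theta — a synapomorphy uniting that clade.
Most parsimonious ingroup topology: (((Eta,Theta),Gamma),(Alpha,Beta)).
Alpha and Beta form a cherry on this tree, so they are sister taxa.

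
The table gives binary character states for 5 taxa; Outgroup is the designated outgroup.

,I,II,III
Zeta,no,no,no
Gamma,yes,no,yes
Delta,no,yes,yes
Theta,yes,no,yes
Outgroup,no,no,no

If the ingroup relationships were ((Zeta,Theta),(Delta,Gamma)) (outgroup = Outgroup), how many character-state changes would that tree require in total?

5

Map each character onto ((Zeta,Theta),(Delta,Gamma)) (rooted by Outgroup) and count the minimum state changes it requires (Fitch parsimony):
I: 2; II: 1; III: 2.
Total tree length = 5.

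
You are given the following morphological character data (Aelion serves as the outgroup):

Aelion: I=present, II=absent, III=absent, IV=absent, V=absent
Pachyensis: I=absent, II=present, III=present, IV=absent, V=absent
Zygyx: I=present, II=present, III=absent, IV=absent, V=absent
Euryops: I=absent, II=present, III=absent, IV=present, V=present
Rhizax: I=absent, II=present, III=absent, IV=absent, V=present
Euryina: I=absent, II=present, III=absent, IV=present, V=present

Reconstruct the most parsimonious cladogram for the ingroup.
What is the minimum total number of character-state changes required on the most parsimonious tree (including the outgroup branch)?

Character polarity is set by the outgroup: the derived state is whichever differs from the outgroup's state, so for I the derived state is 'absent', and for the remaining characters it is 'present'.
I: derived state 'absent' in Euryina, Euryops, Pachyensis, and Rhizax only — synapomorphy for {Euryina, Euryops, Pachyensis, Rhizax}.
II (derived state 'present') is shared by all ingroup taxa — unites the whole ingroup.
III: derived state 'present' in Pachyensis only — an autapomorphy, so it tells us nothing about relationships among taxa.
IV: derived state 'present' in Euryina and Euryops only — synapomorphy for {Euryina, Euryops}.
V (derived state 'present') is shared by Euryina, Euryops, and Rhizax — a synapomorphy uniting that clade.
Most parsimonious ingroup topology: ((Pachyensis,((Euryops,Euryina),Rhizax)),Zygyx).
Changes per character on this tree: I: 1; II: 1; III: 1; IV: 1; V: 1.
Total = 5.

5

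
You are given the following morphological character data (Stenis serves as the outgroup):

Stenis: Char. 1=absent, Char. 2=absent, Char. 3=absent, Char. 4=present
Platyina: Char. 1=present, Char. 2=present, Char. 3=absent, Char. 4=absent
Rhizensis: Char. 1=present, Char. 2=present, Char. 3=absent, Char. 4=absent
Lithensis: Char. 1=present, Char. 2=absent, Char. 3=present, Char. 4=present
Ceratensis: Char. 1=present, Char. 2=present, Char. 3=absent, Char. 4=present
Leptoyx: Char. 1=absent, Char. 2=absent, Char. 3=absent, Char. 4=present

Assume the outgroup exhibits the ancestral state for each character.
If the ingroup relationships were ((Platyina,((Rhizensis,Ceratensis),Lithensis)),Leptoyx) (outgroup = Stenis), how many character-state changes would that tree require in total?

6

Map each character onto ((Platyina,((Rhizensis,Ceratensis),Lithensis)),Leptoyx) (rooted by Stenis) and count the minimum state changes it requires (Fitch parsimony):
Char. 1: 1; Char. 2: 2; Char. 3: 1; Char. 4: 2.
Total tree length = 6.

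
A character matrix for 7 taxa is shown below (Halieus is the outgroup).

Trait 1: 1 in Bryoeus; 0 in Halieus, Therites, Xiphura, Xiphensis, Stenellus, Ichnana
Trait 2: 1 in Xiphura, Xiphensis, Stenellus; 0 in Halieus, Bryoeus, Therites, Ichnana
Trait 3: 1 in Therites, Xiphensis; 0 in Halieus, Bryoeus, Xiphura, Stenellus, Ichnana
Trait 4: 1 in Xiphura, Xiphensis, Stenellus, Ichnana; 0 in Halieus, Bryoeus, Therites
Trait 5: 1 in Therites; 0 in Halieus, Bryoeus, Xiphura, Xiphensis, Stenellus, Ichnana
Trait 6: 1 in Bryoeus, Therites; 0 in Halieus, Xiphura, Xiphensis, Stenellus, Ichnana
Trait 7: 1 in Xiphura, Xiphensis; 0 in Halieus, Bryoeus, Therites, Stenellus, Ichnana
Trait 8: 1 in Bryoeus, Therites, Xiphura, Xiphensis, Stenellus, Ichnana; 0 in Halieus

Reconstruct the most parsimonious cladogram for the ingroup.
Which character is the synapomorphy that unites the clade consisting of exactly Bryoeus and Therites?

Trait 6

The outgroup has state '0' for every character, so '1' is the derived state throughout.
Trait 1 (derived state '1') is unique to Bryoeus (autapomorphy; uninformative for grouping).
Trait 2: derived state '1' in Stenellus, Xiphensis, and Xiphura only — synapomorphy for {Stenellus, Xiphensis, Xiphura}.
Trait 3 (state '1') occurs in Therites and Xiphensis but conflicts with the nesting implied by the other characters — most parsimoniously interpreted as homoplasy.
Trait 4 (derived state '1') is shared by Ichnana, Stenellus, Xiphensis, and Xiphura — a synapomorphy uniting that clade.
Trait 5: derived state '1' in Therites only — an autapomorphy, so it tells us nothing about relationships among taxa.
Trait 6: derived state '1' in Bryoeus and Therites only — synapomorphy for {Bryoeus, Therites}.
Trait 7: derived state '1' in Xiphensis and Xiphura only — synapomorphy for {Xiphensis, Xiphura}.
Trait 8 (derived state '1') is shared by all ingroup taxa — unites the whole ingroup.
Most parsimonious ingroup topology: ((Bryoeus,Therites),(((Xiphura,Xiphensis),Stenellus),Ichnana)).
The clade {Bryoeus, Therites} is supported by Trait 6: its derived state '1' occurs in exactly those taxa and in no other taxon (including the outgroup).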